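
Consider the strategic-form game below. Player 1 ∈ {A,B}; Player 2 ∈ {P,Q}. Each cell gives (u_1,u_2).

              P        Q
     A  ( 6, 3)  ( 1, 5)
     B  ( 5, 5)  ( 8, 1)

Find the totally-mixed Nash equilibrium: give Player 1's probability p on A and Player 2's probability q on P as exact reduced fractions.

P1 mixes 2/3 on A; P2 mixes 7/8 on P

P1 indiff ⇒ q·6+(1-q)·1 = q·5+(1-q)·8 ⇒ q(1) = (1-q)(7) ⇒ q = 7/8
P2 indiff ⇒ p·3+(1-p)·5 = p·5+(1-p)·1 ⇒ p(-2) = (1-p)(-4) ⇒ p = 2/3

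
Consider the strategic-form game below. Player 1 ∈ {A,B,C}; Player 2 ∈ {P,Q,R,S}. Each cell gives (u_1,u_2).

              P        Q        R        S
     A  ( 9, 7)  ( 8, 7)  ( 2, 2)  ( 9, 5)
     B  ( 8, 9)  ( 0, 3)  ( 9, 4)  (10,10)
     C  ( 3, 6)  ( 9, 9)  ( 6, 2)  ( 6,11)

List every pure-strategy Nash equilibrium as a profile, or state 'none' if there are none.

PSNE = {(A,P), (B,S)}

(A,P): NE
(A,Q): not NE [P1→C gives 9>8]
(A,R): not NE [P1→B gives 9>2; P2→Q gives 7>2]
(A,S): not NE [P1→B gives 10>9; P2→Q gives 7>5]
(B,P): not NE [P1→A gives 9>8; P2→S gives 10>9]
(B,Q): not NE [P1→C gives 9>0; P2→S gives 10>3]
(B,R): not NE [P2→S gives 10>4]
(B,S): NE
(C,P): not NE [P1→A gives 9>3; P2→S gives 11>6]
(C,Q): not NE [P2→S gives 11>9]
(C,R): not NE [P1→B gives 9>6; P2→S gives 11>2]
(C,S): not NE [P1→B gives 10>6]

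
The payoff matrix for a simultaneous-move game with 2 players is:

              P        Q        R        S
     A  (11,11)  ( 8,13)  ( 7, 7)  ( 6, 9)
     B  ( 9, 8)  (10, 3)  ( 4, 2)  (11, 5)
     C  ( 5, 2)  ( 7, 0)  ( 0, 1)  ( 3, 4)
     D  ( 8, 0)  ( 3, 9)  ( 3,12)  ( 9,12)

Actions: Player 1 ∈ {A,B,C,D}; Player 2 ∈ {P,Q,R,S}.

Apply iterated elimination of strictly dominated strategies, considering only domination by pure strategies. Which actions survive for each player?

Remaining: P1:{A,B} P2:{P,Q}

P1 drop C (A beats it: P:11>5 Q:8>7 R:7>0 S:6>3)
P1 drop D (B beats it: P:9>8 Q:10>3 R:4>3 S:11>9)
P2 drop R (P beats it: A:11>7 B:8>2)
P2 drop S (P beats it: A:11>9 B:8>5)
P1→{A,B} P2→{P,Q}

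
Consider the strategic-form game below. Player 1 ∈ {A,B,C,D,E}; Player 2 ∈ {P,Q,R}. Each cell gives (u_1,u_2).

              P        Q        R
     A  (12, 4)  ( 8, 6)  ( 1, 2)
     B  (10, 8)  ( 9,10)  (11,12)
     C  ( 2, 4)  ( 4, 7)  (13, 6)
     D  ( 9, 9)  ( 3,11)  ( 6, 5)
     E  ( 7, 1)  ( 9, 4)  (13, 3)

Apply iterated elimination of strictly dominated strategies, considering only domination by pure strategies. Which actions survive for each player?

P1 drop D (B beats it: P:10>9 Q:9>3 R:11>6)
P2 drop P (Q beats it: A:6>4 B:10>8 C:7>4 E:4>1)
P1 drop A (B beats it: Q:9>8 R:11>1)
P1→{B,C,E} P2→{Q,R}

Survivors P1:{B,C,E} P2:{Q,R}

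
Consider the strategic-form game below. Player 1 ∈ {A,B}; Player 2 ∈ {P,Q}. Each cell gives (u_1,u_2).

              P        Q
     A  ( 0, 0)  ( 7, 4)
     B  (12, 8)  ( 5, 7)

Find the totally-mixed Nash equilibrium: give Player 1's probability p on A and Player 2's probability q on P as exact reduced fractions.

P1 indiff ⇒ q·0+(1-q)·7 = q·12+(1-q)·5 ⇒ q(-12) = (1-q)(-2) ⇒ q = 1/7
P2 indiff ⇒ p·0+(1-p)·8 = p·4+(1-p)·7 ⇒ p(-4) = (1-p)(-1) ⇒ p = 1/5

P1 mixes 1/5 on A; P2 mixes 1/7 on P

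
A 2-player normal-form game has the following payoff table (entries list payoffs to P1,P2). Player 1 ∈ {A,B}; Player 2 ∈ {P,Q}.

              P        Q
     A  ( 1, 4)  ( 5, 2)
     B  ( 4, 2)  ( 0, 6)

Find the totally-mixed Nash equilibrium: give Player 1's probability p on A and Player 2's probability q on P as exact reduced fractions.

p=2/3, q=5/8

P1 indiff ⇒ q·1+(1-q)·5 = q·4+(1-q)·0 ⇒ q(-3) = (1-q)(-5) ⇒ q = 5/8
P2 indiff ⇒ p·4+(1-p)·2 = p·2+(1-p)·6 ⇒ p(2) = (1-p)(4) ⇒ p = 2/3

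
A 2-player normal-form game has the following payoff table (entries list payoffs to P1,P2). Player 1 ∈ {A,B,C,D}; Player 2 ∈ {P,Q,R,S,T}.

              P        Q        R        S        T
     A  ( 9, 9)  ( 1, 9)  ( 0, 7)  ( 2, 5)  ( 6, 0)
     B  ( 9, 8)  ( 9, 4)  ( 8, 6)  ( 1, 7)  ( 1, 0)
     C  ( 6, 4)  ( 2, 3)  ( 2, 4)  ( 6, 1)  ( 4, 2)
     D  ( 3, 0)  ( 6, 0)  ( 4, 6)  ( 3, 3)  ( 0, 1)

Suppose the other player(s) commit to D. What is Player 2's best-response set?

u_2(P vs D) = 0
u_2(Q vs D) = 0
u_2(R vs D) = 6
u_2(S vs D) = 3
u_2(T vs D) = 1
max payoff 6 at {R}

BR_2 = {R}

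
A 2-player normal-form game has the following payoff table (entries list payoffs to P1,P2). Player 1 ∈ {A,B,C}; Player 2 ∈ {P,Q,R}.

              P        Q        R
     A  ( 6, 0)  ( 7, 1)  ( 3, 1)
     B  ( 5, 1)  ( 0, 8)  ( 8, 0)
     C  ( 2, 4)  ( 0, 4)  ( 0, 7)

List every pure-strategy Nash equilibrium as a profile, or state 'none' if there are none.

(A,P): not NE [P2→R gives 1>0]
(A,Q): NE
(A,R): not NE [P1→B gives 8>3]
(B,P): not NE [P1→A gives 6>5; P2→Q gives 8>1]
(B,Q): not NE [P1→A gives 7>0]
(B,R): not NE [P2→Q gives 8>0]
(C,P): not NE [P1→A gives 6>2; P2→R gives 7>4]
(C,Q): not NE [P1→A gives 7>0; P2→R gives 7>4]
(C,R): not NE [P1→B gives 8>0]

Nash profiles: (A,Q)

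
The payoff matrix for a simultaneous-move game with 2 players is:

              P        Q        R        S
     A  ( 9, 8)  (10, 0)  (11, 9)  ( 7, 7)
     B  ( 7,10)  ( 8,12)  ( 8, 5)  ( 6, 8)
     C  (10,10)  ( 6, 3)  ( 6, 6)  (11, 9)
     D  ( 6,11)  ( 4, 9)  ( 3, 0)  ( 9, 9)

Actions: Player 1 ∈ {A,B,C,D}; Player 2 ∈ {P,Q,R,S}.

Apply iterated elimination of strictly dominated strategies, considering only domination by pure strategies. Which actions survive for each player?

Remaining: P1:{A,C} P2:{P,R}

P1 drop B (A beats it: P:9>7 Q:10>8 R:11>8 S:7>6)
P1 drop D (C beats it: P:10>6 Q:6>4 R:6>3 S:11>9)
P2 drop Q (P beats it: A:8>0 C:10>3)
P2 drop S (P beats it: A:8>7 C:10>9)
P1→{A,C} P2→{P,R}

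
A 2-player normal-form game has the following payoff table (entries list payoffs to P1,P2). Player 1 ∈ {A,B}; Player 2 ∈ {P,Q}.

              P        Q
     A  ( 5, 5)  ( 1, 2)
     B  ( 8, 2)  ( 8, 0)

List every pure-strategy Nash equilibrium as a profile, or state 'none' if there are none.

(A,P): not NE [P1→B gives 8>5]
(A,Q): not NE [P1→B gives 8>1; P2→P gives 5>2]
(B,P): NE
(B,Q): not NE [P2→P gives 2>0]

Nash profiles: (B,P)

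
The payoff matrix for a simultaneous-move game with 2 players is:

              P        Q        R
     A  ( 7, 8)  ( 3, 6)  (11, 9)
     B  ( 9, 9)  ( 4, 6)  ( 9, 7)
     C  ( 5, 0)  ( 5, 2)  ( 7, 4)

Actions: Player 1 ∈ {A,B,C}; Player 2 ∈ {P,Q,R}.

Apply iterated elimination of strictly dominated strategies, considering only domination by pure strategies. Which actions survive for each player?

Survivors P1:{A,B} P2:{P,R}

P2 drop Q (R beats it: A:9>6 B:7>6 C:4>2)
P1 drop C (A beats it: P:7>5 R:11>7)
P1→{A,B} P2→{P,R}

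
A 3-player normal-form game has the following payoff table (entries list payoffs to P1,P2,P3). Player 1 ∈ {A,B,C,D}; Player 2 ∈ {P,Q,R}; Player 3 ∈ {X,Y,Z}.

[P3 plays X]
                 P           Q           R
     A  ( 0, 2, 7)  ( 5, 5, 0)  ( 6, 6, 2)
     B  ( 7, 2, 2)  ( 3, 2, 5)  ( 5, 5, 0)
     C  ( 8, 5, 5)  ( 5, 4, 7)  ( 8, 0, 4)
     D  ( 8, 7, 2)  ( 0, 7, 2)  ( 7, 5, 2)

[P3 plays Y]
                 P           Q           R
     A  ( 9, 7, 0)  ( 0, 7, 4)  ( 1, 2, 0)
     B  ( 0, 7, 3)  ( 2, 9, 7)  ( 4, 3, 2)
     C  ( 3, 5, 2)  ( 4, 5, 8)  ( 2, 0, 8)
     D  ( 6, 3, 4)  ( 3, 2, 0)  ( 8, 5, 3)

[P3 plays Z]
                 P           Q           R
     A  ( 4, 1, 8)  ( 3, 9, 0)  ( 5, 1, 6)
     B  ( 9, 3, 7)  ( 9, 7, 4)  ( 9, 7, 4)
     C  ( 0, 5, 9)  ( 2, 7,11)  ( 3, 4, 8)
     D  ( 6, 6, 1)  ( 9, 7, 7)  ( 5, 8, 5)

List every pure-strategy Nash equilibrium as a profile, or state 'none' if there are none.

(A,P,X): not NE [P1→D gives 8>0; P2→R gives 6>2; P3→Z gives 8>7]
(A,P,Y): not NE [P3→Z gives 8>0]
(A,P,Z): not NE [P1→B gives 9>4; P2→Q gives 9>1]
(A,Q,X): not NE [P2→R gives 6>5; P3→Y gives 4>0]
(A,Q,Y): not NE [P1→C gives 4>0]
(A,Q,Z): not NE [P1→D gives 9>3; P3→Y gives 4>0]
(A,R,X): not NE [P1→C gives 8>6; P3→Z gives 6>2]
(A,R,Y): not NE [P1→D gives 8>1; P2→Q gives 7>2; P3→Z gives 6>0]
(A,R,Z): not NE [P1→B gives 9>5; P2→Q gives 9>1]
(B,P,X): not NE [P1→D gives 8>7; P2→R gives 5>2; P3→Z gives 7>2]
(B,P,Y): not NE [P1→A gives 9>0; P2→Q gives 9>7; P3→Z gives 7>3]
(B,P,Z): not NE [P2→R gives 7>3]
(B,Q,X): not NE [P1→C gives 5>3; P2→R gives 5>2; P3→Y gives 7>5]
(B,Q,Y): not NE [P1→C gives 4>2]
(B,Q,Z): not NE [P3→Y gives 7>4]
(B,R,X): not NE [P1→C gives 8>5; P3→Z gives 4>0]
(B,R,Y): not NE [P1→D gives 8>4; P2→Q gives 9>3; P3→Z gives 4>2]
(B,R,Z): NE
(C,P,X): not NE [P3→Z gives 9>5]
(C,P,Y): not NE [P1→A gives 9>3; P3→Z gives 9>2]
(C,P,Z): not NE [P1→B gives 9>0; P2→Q gives 7>5]
(C,Q,X): not NE [P2→P gives 5>4; P3→Z gives 11>7]
(C,Q,Y): not NE [P3→Z gives 11>8]
(C,Q,Z): not NE [P1→D gives 9>2]
(C,R,X): not NE [P2→P gives 5>0; P3→Z gives 8>4]
(C,R,Y): not NE [P1→D gives 8>2; P2→Q gives 5>0]
(C,R,Z): not NE [P1→B gives 9>3; P2→Q gives 7>4]
(D,P,X): not NE [P3→Y gives 4>2]
(D,P,Y): not NE [P1→A gives 9>6; P2→R gives 5>3]
(D,P,Z): not NE [P1→B gives 9>6; P2→R gives 8>6; P3→Y gives 4>1]
(D,Q,X): not NE [P1→C gives 5>0; P3→Z gives 7>2]
(D,Q,Y): not NE [P1→C gives 4>3; P2→R gives 5>2; P3→Z gives 7>0]
(D,Q,Z): not NE [P2→R gives 8>7]
(D,R,X): not NE [P1→C gives 8>7; P2→Q gives 7>5; P3→Z gives 5>2]
(D,R,Y): not NE [P3→Z gives 5>3]
(D,R,Z): not NE [P1→B gives 9>5]

PSNE = {(B,R,Z)}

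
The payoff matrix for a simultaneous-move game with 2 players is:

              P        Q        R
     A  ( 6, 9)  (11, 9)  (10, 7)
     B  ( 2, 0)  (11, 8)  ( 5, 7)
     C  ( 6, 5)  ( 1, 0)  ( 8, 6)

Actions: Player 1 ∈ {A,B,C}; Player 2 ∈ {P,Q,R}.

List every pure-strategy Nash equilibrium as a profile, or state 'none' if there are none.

Nash profiles: (A,P), (A,Q), (B,Q)

(A,P): NE
(A,Q): NE
(A,R): not NE [P2→Q gives 9>7]
(B,P): not NE [P1→C gives 6>2; P2→Q gives 8>0]
(B,Q): NE
(B,R): not NE [P1→A gives 10>5; P2→Q gives 8>7]
(C,P): not NE [P2→R gives 6>5]
(C,Q): not NE [P1→B gives 11>1; P2→R gives 6>0]
(C,R): not NE [P1→A gives 10>8]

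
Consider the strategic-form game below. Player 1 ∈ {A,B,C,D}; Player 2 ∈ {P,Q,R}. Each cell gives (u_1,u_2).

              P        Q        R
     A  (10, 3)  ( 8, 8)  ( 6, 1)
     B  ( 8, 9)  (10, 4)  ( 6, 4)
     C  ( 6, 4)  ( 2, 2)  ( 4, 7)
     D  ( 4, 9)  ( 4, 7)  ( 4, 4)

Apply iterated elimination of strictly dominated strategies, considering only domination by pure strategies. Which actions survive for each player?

Survivors P1:{A,B} P2:{P,Q}

P1 drop C (A beats it: P:10>6 Q:8>2 R:6>4)
P1 drop D (A beats it: P:10>4 Q:8>4 R:6>4)
P2 drop R (P beats it: A:3>1 B:9>4)
P1→{A,B} P2→{P,Q}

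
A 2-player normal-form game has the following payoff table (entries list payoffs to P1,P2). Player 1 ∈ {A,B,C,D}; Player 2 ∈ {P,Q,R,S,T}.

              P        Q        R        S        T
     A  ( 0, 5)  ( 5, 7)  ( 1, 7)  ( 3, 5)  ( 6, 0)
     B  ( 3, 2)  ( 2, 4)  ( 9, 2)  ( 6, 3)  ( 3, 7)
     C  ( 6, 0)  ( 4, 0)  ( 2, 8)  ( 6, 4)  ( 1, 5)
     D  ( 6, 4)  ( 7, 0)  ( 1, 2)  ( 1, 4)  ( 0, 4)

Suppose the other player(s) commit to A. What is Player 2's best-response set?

P2 best: {Q,R}

u_2(P vs A) = 5
u_2(Q vs A) = 7
u_2(R vs A) = 7
u_2(S vs A) = 5
u_2(T vs A) = 0
max payoff 7 at {Q,R}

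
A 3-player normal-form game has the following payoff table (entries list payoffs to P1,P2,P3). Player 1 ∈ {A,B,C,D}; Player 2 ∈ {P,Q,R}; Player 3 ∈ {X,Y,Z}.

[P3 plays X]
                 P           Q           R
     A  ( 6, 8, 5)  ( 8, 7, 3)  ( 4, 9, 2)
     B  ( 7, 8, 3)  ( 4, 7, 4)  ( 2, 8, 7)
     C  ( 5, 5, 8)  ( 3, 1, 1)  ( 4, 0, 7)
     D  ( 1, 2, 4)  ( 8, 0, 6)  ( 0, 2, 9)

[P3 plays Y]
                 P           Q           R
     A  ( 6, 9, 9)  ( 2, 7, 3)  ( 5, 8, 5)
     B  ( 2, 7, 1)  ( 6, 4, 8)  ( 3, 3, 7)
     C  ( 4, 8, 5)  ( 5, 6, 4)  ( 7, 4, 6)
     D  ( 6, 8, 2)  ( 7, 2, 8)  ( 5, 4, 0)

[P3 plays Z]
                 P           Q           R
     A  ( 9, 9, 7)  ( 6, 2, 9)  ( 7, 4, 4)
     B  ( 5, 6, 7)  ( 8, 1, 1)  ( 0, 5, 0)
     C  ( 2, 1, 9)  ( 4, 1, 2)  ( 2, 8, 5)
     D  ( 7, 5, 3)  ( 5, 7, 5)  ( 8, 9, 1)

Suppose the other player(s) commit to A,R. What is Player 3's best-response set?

P3 best: {Y}

u_3(X vs A,R) = 2
u_3(Y vs A,R) = 5
u_3(Z vs A,R) = 4
max payoff 5 at {Y}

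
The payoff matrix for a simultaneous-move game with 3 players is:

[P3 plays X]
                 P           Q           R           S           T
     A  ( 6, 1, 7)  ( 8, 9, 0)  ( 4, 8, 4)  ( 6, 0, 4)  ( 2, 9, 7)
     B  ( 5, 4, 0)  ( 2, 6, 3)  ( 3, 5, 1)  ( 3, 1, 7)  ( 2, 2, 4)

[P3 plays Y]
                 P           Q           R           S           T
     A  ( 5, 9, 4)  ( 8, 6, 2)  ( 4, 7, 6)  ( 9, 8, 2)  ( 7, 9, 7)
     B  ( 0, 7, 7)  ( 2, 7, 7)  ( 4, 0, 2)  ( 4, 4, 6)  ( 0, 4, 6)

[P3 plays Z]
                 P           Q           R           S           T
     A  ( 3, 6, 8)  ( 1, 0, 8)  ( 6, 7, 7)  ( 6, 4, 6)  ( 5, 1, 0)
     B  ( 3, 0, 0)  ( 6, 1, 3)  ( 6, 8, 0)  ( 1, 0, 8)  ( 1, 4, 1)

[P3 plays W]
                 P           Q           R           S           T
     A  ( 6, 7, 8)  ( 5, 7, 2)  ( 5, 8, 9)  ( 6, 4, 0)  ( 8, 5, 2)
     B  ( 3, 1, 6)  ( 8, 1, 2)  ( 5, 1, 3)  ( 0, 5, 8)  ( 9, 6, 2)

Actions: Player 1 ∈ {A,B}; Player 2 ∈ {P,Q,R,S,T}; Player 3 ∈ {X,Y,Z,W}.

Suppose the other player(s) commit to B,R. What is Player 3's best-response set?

argmax u_3 = {W}

u_3(X vs B,R) = 1
u_3(Y vs B,R) = 2
u_3(Z vs B,R) = 0
u_3(W vs B,R) = 3
max payoff 3 at {W}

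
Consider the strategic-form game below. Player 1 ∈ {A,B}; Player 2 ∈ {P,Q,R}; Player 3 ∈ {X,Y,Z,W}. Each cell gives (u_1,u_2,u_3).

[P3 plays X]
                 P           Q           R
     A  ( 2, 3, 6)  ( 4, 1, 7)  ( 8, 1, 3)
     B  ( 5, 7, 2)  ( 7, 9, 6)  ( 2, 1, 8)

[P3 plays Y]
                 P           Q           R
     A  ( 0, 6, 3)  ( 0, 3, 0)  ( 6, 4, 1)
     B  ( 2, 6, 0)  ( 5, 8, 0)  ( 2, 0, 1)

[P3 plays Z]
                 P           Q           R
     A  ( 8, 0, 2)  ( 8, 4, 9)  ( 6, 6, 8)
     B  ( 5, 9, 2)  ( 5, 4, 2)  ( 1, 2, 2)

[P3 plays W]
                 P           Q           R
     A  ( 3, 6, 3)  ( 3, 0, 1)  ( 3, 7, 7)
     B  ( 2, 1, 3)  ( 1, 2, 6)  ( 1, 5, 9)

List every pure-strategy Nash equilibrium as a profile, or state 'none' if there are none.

Nash profiles: (A,R,Z), (B,Q,X)

(A,P,X): not NE [P1→B gives 5>2]
(A,P,Y): not NE [P1→B gives 2>0; P3→X gives 6>3]
(A,P,Z): not NE [P2→R gives 6>0; P3→X gives 6>2]
(A,P,W): not NE [P2→R gives 7>6; P3→X gives 6>3]
(A,Q,X): not NE [P1→B gives 7>4; P2→P gives 3>1; P3→Z gives 9>7]
(A,Q,Y): not NE [P1→B gives 5>0; P2→P gives 6>3; P3→Z gives 9>0]
(A,Q,Z): not NE [P2→R gives 6>4]
(A,Q,W): not NE [P2→R gives 7>0; P3→Z gives 9>1]
(A,R,X): not NE [P2→P gives 3>1; P3→Z gives 8>3]
(A,R,Y): not NE [P2→P gives 6>4; P3→Z gives 8>1]
(A,R,Z): NE
(A,R,W): not NE [P3→Z gives 8>7]
(B,P,X): not NE [P2→Q gives 9>7; P3→W gives 3>2]
(B,P,Y): not NE [P2→Q gives 8>6; P3→W gives 3>0]
(B,P,Z): not NE [P1→A gives 8>5; P3→W gives 3>2]
(B,P,W): not NE [P1→A gives 3>2; P2→R gives 5>1]
(B,Q,X): NE
(B,Q,Y): not NE [P3→W gives 6>0]
(B,Q,Z): not NE [P1→A gives 8>5; P2→P gives 9>4; P3→W gives 6>2]
(B,Q,W): not NE [P1→A gives 3>1; P2→R gives 5>2]
(B,R,X): not NE [P1→A gives 8>2; P2→Q gives 9>1; P3→W gives 9>8]
(B,R,Y): not NE [P1→A gives 6>2; P2→Q gives 8>0; P3→W gives 9>1]
(B,R,Z): not NE [P1→A gives 6>1; P2→P gives 9>2; P3→W gives 9>2]
(B,R,W): not NE [P1→A gives 3>1]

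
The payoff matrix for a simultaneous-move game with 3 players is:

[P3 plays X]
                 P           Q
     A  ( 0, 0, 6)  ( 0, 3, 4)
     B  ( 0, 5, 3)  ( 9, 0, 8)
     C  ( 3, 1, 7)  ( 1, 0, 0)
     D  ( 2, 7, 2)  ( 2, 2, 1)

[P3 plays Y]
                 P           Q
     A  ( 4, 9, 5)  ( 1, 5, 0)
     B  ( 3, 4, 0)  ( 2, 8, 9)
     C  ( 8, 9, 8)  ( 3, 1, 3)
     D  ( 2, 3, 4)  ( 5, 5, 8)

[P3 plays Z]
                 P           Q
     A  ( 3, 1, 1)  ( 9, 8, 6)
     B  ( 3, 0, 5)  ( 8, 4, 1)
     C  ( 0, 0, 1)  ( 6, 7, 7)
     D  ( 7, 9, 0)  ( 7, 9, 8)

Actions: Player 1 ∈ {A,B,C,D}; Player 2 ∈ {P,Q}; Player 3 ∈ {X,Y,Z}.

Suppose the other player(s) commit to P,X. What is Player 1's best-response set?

u_1(A vs P,X) = 0
u_1(B vs P,X) = 0
u_1(C vs P,X) = 3
u_1(D vs P,X) = 2
max payoff 3 at {C}

argmax u_1 = {C}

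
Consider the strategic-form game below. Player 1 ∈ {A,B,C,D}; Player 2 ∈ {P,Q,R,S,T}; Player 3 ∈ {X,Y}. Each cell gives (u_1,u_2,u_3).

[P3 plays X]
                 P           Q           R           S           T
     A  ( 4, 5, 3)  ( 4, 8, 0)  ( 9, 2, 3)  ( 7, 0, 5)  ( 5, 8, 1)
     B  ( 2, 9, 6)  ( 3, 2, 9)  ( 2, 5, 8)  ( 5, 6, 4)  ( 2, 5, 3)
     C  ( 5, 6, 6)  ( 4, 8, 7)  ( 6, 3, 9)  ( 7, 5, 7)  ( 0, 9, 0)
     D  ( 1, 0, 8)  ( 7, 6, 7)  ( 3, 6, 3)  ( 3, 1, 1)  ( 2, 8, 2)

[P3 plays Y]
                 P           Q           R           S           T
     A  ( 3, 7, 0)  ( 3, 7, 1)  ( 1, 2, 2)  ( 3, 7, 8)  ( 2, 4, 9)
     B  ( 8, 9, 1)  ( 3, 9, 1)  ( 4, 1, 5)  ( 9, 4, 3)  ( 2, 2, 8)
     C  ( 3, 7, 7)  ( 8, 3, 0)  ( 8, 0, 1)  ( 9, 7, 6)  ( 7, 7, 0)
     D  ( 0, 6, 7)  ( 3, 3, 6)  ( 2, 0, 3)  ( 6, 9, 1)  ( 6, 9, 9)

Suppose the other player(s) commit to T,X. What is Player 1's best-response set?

u_1(A vs T,X) = 5
u_1(B vs T,X) = 2
u_1(C vs T,X) = 0
u_1(D vs T,X) = 2
max payoff 5 at {A}

BR_1 = {A}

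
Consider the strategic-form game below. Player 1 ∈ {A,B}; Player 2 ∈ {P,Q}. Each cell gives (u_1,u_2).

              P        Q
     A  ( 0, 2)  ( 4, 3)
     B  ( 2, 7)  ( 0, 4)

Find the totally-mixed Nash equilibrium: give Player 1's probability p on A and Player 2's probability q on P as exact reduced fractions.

(p,q) = (3/4, 2/3)

P1 indiff ⇒ q·0+(1-q)·4 = q·2+(1-q)·0 ⇒ q(-2) = (1-q)(-4) ⇒ q = 2/3
P2 indiff ⇒ p·2+(1-p)·7 = p·3+(1-p)·4 ⇒ p(-1) = (1-p)(-3) ⇒ p = 3/4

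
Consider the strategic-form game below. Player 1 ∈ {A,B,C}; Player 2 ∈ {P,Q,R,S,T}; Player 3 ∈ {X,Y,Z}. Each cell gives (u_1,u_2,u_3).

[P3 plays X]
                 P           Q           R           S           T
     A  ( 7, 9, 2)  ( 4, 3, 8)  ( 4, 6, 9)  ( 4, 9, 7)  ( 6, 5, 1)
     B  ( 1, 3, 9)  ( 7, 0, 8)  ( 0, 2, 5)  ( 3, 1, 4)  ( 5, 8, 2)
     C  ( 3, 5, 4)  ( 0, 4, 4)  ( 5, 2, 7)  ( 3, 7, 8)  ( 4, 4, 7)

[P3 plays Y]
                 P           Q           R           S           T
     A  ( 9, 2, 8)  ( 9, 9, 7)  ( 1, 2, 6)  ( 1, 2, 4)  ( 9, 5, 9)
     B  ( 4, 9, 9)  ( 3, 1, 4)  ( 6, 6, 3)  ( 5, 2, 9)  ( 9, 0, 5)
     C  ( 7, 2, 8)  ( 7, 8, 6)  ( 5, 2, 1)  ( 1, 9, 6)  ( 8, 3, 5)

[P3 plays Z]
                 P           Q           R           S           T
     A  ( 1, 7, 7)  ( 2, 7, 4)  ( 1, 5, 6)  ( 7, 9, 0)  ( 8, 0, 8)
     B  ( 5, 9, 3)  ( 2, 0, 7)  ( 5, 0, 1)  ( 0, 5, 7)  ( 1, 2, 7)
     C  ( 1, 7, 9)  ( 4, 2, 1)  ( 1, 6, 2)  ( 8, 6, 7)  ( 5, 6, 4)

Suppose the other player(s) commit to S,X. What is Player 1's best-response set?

u_1(A vs S,X) = 4
u_1(B vs S,X) = 3
u_1(C vs S,X) = 3
max payoff 4 at {A}

P1 best: {A}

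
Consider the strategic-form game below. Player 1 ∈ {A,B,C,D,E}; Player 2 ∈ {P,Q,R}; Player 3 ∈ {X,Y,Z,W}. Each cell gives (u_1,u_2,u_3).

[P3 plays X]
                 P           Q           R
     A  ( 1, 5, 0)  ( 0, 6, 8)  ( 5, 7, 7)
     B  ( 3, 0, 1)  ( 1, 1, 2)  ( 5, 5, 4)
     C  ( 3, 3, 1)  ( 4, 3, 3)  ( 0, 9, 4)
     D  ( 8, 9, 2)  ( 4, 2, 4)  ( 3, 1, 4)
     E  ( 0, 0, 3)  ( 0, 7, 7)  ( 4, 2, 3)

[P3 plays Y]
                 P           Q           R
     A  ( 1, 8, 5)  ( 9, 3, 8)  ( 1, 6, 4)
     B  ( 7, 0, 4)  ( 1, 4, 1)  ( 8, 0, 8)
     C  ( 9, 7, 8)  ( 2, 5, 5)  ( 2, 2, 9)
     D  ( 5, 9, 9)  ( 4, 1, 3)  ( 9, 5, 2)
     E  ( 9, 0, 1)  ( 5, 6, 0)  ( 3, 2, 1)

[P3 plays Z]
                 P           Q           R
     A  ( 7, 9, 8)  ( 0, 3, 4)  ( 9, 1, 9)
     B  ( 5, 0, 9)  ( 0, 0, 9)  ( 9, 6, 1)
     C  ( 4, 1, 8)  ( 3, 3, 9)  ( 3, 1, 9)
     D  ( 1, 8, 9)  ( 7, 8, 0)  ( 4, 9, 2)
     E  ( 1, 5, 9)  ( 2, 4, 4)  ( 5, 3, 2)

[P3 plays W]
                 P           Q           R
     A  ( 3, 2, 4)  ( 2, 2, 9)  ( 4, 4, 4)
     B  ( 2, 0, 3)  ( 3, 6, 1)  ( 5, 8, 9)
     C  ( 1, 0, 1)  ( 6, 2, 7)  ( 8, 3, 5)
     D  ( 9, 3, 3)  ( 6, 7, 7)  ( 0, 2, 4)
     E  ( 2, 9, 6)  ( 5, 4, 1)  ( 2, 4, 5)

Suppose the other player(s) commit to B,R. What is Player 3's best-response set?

u_3(X vs B,R) = 4
u_3(Y vs B,R) = 8
u_3(Z vs B,R) = 1
u_3(W vs B,R) = 9
max payoff 9 at {W}

BR_3 = {W}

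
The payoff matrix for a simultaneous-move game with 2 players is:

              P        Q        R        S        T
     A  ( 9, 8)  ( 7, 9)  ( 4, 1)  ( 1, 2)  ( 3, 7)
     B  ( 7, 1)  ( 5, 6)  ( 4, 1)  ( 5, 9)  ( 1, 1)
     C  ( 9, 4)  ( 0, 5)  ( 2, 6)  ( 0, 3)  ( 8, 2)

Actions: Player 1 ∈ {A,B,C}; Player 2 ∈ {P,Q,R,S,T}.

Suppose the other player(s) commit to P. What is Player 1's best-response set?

BR_1 = {A,C}

u_1(A vs P) = 9
u_1(B vs P) = 7
u_1(C vs P) = 9
max payoff 9 at {A,C}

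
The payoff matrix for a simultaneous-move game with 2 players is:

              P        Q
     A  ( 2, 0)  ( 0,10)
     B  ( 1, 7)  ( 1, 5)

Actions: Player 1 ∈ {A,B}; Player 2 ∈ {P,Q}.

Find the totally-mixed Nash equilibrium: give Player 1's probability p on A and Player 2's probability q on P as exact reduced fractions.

P1 mixes 1/6 on A; P2 mixes 1/2 on P

P1 indiff ⇒ q·2+(1-q)·0 = q·1+(1-q)·1 ⇒ q(1) = (1-q)(1) ⇒ q = 1/2
P2 indiff ⇒ p·0+(1-p)·7 = p·10+(1-p)·5 ⇒ p(-10) = (1-p)(-2) ⇒ p = 1/6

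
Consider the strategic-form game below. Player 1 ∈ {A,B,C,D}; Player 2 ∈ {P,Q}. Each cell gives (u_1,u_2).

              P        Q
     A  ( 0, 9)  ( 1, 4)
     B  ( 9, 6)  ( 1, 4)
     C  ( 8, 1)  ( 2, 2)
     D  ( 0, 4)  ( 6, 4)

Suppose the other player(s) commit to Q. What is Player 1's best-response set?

P1 best: {D}

u_1(A vs Q) = 1
u_1(B vs Q) = 1
u_1(C vs Q) = 2
u_1(D vs Q) = 6
max payoff 6 at {D}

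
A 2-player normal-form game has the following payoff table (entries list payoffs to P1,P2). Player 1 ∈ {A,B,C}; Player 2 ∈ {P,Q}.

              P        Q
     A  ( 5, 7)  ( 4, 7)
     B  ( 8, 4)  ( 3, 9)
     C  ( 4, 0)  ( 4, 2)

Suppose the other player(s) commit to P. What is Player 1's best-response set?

u_1(A vs P) = 5
u_1(B vs P) = 8
u_1(C vs P) = 4
max payoff 8 at {B}

argmax u_1 = {B}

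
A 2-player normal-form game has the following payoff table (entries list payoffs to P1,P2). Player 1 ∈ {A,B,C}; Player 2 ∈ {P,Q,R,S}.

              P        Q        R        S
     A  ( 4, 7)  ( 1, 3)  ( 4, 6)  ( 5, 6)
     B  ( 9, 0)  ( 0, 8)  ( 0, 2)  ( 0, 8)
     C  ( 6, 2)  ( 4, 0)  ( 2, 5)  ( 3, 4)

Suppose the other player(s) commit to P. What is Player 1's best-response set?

BR_1 = {B}

u_1(A vs P) = 4
u_1(B vs P) = 9
u_1(C vs P) = 6
max payoff 9 at {B}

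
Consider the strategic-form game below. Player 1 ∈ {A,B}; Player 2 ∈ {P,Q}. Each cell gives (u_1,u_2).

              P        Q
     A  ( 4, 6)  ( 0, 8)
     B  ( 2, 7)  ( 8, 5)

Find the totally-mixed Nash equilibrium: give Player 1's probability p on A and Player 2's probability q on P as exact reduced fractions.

P1 mixes 1/2 on A; P2 mixes 4/5 on P

P1 indiff ⇒ q·4+(1-q)·0 = q·2+(1-q)·8 ⇒ q(2) = (1-q)(8) ⇒ q = 4/5
P2 indiff ⇒ p·6+(1-p)·7 = p·8+(1-p)·5 ⇒ p(-2) = (1-p)(-2) ⇒ p = 1/2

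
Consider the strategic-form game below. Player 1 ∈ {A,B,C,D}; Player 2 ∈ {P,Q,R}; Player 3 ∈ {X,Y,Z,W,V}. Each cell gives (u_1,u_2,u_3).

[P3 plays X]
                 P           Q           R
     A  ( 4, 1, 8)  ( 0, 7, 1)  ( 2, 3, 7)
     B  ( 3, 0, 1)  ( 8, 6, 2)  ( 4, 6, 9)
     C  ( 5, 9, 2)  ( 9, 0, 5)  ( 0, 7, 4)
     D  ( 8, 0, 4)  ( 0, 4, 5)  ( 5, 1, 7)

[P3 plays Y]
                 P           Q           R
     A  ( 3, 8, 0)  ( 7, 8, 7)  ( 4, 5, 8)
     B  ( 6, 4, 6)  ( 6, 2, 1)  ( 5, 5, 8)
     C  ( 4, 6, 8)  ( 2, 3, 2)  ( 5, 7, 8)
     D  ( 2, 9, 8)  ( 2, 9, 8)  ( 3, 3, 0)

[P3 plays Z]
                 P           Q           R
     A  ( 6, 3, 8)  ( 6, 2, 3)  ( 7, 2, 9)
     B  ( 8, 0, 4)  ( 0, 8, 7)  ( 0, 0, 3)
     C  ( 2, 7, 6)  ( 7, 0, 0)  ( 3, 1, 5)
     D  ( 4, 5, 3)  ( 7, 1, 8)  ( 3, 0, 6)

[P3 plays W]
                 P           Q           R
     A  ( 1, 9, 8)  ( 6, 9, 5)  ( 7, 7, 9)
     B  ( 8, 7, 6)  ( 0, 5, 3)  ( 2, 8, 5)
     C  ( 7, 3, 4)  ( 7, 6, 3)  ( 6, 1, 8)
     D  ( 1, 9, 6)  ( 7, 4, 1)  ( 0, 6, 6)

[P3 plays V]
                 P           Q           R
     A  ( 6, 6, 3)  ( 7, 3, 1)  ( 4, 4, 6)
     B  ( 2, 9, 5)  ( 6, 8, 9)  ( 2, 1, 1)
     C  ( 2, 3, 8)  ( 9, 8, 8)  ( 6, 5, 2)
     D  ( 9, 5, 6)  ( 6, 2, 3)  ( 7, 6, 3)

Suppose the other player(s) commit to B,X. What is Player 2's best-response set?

P2 best: {Q,R}

u_2(P vs B,X) = 0
u_2(Q vs B,X) = 6
u_2(R vs B,X) = 6
max payoff 6 at {Q,R}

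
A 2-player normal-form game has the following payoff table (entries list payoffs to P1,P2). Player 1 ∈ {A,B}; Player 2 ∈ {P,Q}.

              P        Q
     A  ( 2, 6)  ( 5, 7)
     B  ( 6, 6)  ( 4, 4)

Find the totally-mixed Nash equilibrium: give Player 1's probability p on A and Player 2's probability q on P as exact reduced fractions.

P1 indiff ⇒ q·2+(1-q)·5 = q·6+(1-q)·4 ⇒ q(-4) = (1-q)(-1) ⇒ q = 1/5
P2 indiff ⇒ p·6+(1-p)·6 = p·7+(1-p)·4 ⇒ p(-1) = (1-p)(-2) ⇒ p = 2/3

P1 mixes 2/3 on A; P2 mixes 1/5 on P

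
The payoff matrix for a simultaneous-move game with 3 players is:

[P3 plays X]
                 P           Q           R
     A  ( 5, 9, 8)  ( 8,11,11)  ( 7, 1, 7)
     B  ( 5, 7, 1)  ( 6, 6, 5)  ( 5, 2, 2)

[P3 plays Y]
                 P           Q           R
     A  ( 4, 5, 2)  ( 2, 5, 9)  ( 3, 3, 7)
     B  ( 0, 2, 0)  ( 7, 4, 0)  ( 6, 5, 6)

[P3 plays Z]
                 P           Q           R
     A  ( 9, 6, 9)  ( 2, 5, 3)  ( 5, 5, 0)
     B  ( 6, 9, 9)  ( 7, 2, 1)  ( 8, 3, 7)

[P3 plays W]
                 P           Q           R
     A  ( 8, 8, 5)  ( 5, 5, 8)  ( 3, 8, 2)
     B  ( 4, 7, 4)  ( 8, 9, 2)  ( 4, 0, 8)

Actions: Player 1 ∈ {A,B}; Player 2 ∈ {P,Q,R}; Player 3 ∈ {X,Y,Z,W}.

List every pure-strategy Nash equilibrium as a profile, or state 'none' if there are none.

Nash profiles: (A,P,Z), (A,Q,X)

(A,P,X): not NE [P2→Q gives 11>9; P3→Z gives 9>8]
(A,P,Y): not NE [P3→Z gives 9>2]
(A,P,Z): NE
(A,P,W): not NE [P3→Z gives 9>5]
(A,Q,X): NE
(A,Q,Y): not NE [P1→B gives 7>2; P3→X gives 11>9]
(A,Q,Z): not NE [P1→B gives 7>2; P2→P gives 6>5; P3→X gives 11>3]
(A,Q,W): not NE [P1→B gives 8>5; P2→R gives 8>5; P3→X gives 11>8]
(A,R,X): not NE [P2→Q gives 11>1]
(A,R,Y): not NE [P1→B gives 6>3; P2→Q gives 5>3]
(A,R,Z): not NE [P1→B gives 8>5; P2→P gives 6>5; P3→Y gives 7>0]
(A,R,W): not NE [P1→B gives 4>3; P3→Y gives 7>2]
(B,P,X): not NE [P3→Z gives 9>1]
(B,P,Y): not NE [P1→A gives 4>0; P2→R gives 5>2; P3→Z gives 9>0]
(B,P,Z): not NE [P1→A gives 9>6]
(B,P,W): not NE [P1→A gives 8>4; P2→Q gives 9>7; P3→Z gives 9>4]
(B,Q,X): not NE [P1→A gives 8>6; P2→P gives 7>6]
(B,Q,Y): not NE [P2→R gives 5>4; P3→X gives 5>0]
(B,Q,Z): not NE [P2→P gives 9>2; P3→X gives 5>1]
(B,Q,W): not NE [P3→X gives 5>2]
(B,R,X): not NE [P1→A gives 7>5; P2→P gives 7>2; P3→W gives 8>2]
(B,R,Y): not NE [P3→W gives 8>6]
(B,R,Z): not NE [P2→P gives 9>3; P3→W gives 8>7]
(B,R,W): not NE [P2→Q gives 9>0]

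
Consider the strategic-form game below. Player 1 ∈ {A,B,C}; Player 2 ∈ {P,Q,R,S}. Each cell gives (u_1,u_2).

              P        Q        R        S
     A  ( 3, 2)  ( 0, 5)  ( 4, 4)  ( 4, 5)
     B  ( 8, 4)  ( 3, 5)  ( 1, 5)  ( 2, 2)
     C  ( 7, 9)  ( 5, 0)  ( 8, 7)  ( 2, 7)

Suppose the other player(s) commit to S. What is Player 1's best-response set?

u_1(A vs S) = 4
u_1(B vs S) = 2
u_1(C vs S) = 2
max payoff 4 at {A}

BR_1 = {A}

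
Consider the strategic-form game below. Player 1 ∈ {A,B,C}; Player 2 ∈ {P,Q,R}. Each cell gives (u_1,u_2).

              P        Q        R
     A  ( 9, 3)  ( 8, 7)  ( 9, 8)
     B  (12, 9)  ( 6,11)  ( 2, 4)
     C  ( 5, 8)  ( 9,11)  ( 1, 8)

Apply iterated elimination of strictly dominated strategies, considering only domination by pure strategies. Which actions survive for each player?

Remaining: P1:{A,C} P2:{Q,R}

P2 drop P (Q beats it: A:7>3 B:11>9 C:11>8)
P1 drop B (A beats it: Q:8>6 R:9>2)
P1→{A,C} P2→{Q,R}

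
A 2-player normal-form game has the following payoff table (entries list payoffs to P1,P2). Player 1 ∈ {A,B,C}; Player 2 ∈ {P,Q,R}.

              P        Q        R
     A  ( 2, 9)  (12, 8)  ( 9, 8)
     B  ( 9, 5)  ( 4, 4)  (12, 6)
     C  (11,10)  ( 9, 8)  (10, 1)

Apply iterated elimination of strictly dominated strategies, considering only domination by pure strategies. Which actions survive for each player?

P2 drop Q (P beats it: A:9>8 B:5>4 C:10>8)
P1 drop A (B beats it: P:9>2 R:12>9)
P1→{B,C} P2→{P,R}

Remaining: P1:{B,C} P2:{P,R}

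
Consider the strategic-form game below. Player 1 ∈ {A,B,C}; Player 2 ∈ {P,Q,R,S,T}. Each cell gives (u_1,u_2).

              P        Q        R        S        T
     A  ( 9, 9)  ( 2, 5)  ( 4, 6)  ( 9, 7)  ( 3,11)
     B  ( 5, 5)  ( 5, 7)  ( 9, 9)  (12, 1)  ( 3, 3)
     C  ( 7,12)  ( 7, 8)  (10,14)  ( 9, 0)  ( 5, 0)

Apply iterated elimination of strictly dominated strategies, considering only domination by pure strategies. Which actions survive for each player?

P2 drop Q (R beats it: A:6>5 B:9>7 C:14>8)
P2 drop S (P beats it: A:9>7 B:5>1 C:12>0)
P1 drop B (C beats it: P:7>5 R:10>9 T:5>3)
P1→{A,C} P2→{P,R,T}

Remaining: P1:{A,C} P2:{P,R,T}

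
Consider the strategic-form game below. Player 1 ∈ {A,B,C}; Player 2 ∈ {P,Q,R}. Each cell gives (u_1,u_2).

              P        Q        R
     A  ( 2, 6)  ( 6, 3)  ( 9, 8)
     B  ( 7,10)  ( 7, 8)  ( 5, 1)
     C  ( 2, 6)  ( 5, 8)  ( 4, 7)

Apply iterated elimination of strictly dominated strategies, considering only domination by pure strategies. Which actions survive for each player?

Remaining: P1:{A,B} P2:{P,R}

P1 drop C (B beats it: P:7>2 Q:7>5 R:5>4)
P2 drop Q (P beats it: A:6>3 B:10>8)
P1→{A,B} P2→{P,R}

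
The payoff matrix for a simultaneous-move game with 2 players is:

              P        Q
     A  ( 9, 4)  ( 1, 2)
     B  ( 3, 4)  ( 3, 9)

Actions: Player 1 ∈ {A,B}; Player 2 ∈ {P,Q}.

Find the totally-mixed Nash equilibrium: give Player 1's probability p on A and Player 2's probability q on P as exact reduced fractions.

(p,q) = (5/7, 1/4)

P1 indiff ⇒ q·9+(1-q)·1 = q·3+(1-q)·3 ⇒ q(6) = (1-q)(2) ⇒ q = 1/4
P2 indiff ⇒ p·4+(1-p)·4 = p·2+(1-p)·9 ⇒ p(2) = (1-p)(5) ⇒ p = 5/7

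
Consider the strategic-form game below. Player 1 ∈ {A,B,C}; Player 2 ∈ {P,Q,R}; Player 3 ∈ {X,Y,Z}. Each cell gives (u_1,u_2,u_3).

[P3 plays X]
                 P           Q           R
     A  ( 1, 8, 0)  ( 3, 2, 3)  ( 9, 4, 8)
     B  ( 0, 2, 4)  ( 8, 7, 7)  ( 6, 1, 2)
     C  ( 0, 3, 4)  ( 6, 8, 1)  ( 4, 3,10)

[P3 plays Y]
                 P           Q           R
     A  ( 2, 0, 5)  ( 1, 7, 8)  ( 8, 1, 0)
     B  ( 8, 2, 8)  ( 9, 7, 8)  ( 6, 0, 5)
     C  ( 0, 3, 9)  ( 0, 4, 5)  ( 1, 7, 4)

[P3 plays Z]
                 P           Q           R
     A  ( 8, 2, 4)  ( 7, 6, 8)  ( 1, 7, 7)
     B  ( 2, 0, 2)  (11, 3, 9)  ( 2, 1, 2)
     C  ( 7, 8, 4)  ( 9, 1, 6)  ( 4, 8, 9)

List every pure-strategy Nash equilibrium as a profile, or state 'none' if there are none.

NE set: (B,Q,Z)

(A,P,X): not NE [P3→Y gives 5>0]
(A,P,Y): not NE [P1→B gives 8>2; P2→Q gives 7>0]
(A,P,Z): not NE [P2→R gives 7>2; P3→Y gives 5>4]
(A,Q,X): not NE [P1→B gives 8>3; P2→P gives 8>2; P3→Z gives 8>3]
(A,Q,Y): not NE [P1→B gives 9>1]
(A,Q,Z): not NE [P1→B gives 11>7; P2→R gives 7>6]
(A,R,X): not NE [P2→P gives 8>4]
(A,R,Y): not NE [P2→Q gives 7>1; P3→X gives 8>0]
(A,R,Z): not NE [P1→C gives 4>1; P3→X gives 8>7]
(B,P,X): not NE [P1→A gives 1>0; P2→Q gives 7>2; P3→Y gives 8>4]
(B,P,Y): not NE [P2→Q gives 7>2]
(B,P,Z): not NE [P1→A gives 8>2; P2→Q gives 3>0; P3→Y gives 8>2]
(B,Q,X): not NE [P3→Z gives 9>7]
(B,Q,Y): not NE [P3→Z gives 9>8]
(B,Q,Z): NE
(B,R,X): not NE [P1→A gives 9>6; P2→Q gives 7>1; P3→Y gives 5>2]
(B,R,Y): not NE [P1→A gives 8>6; P2→Q gives 7>0]
(B,R,Z): not NE [P1→C gives 4>2; P2→Q gives 3>1; P3→Y gives 5>2]
(C,P,X): not NE [P1→A gives 1>0; P2→Q gives 8>3; P3→Y gives 9>4]
(C,P,Y): not NE [P1→B gives 8>0; P2→R gives 7>3]
(C,P,Z): not NE [P1→A gives 8>7; P3→Y gives 9>4]
(C,Q,X): not NE [P1→B gives 8>6; P3→Z gives 6>1]
(C,Q,Y): not NE [P1→B gives 9>0; P2→R gives 7>4; P3→Z gives 6>5]
(C,Q,Z): not NE [P1→B gives 11>9; P2→R gives 8>1]
(C,R,X): not NE [P1→A gives 9>4; P2→Q gives 8>3]
(C,R,Y): not NE [P1→A gives 8>1; P3→X gives 10>4]
(C,R,Z): not NE [P3→X gives 10>9]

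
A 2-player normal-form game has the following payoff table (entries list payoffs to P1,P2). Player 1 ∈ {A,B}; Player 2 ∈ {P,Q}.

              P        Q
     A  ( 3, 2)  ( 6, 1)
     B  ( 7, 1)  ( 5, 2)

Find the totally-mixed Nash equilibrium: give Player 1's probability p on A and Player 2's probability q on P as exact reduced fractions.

P1 indiff ⇒ q·3+(1-q)·6 = q·7+(1-q)·5 ⇒ q(-4) = (1-q)(-1) ⇒ q = 1/5
P2 indiff ⇒ p·2+(1-p)·1 = p·1+(1-p)·2 ⇒ p(1) = (1-p)(1) ⇒ p = 1/2

(p,q) = (1/2, 1/5)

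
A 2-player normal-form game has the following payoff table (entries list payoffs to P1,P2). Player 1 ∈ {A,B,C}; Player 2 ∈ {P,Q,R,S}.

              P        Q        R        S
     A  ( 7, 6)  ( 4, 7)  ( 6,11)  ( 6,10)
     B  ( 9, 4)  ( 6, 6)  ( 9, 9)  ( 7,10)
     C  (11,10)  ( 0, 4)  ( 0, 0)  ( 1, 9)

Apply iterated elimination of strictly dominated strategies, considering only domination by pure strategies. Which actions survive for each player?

Remaining: P1:{B,C} P2:{P,S}

P1 drop A (B beats it: P:9>7 Q:6>4 R:9>6 S:7>6)
P2 drop Q (S beats it: B:10>6 C:9>4)
P2 drop R (S beats it: B:10>9 C:9>0)
P1→{B,C} P2→{P,S}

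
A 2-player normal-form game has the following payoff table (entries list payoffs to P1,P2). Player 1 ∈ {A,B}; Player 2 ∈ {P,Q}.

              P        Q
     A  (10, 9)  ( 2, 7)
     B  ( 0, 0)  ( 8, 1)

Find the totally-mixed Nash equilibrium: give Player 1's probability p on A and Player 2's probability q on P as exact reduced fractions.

P1 indiff ⇒ q·10+(1-q)·2 = q·0+(1-q)·8 ⇒ q(10) = (1-q)(6) ⇒ q = 3/8
P2 indiff ⇒ p·9+(1-p)·0 = p·7+(1-p)·1 ⇒ p(2) = (1-p)(1) ⇒ p = 1/3

(p,q) = (1/3, 3/8)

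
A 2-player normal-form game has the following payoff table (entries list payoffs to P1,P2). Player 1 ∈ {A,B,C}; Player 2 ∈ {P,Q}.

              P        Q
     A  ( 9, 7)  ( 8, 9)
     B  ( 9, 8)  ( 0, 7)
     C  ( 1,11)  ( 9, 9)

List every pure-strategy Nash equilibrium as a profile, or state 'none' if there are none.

(A,P): not NE [P2→Q gives 9>7]
(A,Q): not NE [P1→C gives 9>8]
(B,P): NE
(B,Q): not NE [P1→C gives 9>0; P2→P gives 8>7]
(C,P): not NE [P1→B gives 9>1]
(C,Q): not NE [P2→P gives 11>9]

Nash profiles: (B,P)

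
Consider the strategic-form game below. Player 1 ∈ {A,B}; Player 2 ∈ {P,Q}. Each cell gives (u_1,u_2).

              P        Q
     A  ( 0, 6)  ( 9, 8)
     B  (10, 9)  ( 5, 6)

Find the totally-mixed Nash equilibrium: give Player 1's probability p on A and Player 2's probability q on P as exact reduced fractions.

P1 mixes 3/5 on A; P2 mixes 2/7 on P

P1 indiff ⇒ q·0+(1-q)·9 = q·10+(1-q)·5 ⇒ q(-10) = (1-q)(-4) ⇒ q = 2/7
P2 indiff ⇒ p·6+(1-p)·9 = p·8+(1-p)·6 ⇒ p(-2) = (1-p)(-3) ⇒ p = 3/5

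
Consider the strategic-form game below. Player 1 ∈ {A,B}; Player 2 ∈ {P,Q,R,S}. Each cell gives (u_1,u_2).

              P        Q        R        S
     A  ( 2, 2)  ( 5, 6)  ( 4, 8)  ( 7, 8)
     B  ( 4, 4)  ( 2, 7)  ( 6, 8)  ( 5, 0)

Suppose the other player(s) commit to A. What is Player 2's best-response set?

BR_2 = {R,S}

u_2(P vs A) = 2
u_2(Q vs A) = 6
u_2(R vs A) = 8
u_2(S vs A) = 8
max payoff 8 at {R,S}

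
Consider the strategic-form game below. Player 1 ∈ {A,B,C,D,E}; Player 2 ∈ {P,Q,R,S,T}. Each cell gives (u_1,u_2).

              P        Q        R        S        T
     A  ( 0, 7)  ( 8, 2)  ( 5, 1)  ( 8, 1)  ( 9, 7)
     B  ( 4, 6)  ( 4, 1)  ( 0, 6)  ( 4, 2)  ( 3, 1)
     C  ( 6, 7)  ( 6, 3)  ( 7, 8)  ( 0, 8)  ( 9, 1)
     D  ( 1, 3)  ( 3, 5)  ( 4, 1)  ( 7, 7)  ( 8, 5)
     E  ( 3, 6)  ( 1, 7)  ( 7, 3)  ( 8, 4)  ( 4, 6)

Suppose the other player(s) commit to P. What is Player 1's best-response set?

u_1(A vs P) = 0
u_1(B vs P) = 4
u_1(C vs P) = 6
u_1(D vs P) = 1
u_1(E vs P) = 3
max payoff 6 at {C}

BR_1 = {C}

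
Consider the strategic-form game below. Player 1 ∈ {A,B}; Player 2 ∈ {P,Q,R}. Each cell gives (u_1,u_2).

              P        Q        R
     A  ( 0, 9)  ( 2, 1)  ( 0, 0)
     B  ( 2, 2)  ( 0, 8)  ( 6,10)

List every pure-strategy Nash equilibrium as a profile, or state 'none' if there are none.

NE set: (B,R)

(A,P): not NE [P1→B gives 2>0]
(A,Q): not NE [P2→P gives 9>1]
(A,R): not NE [P1→B gives 6>0; P2→P gives 9>0]
(B,P): not NE [P2→R gives 10>2]
(B,Q): not NE [P1→A gives 2>0; P2→R gives 10>8]
(B,R): NE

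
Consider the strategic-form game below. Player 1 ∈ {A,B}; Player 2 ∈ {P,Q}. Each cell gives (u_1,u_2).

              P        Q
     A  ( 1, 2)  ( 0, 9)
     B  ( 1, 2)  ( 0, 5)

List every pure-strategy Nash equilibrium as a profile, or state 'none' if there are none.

PSNE = {(A,Q), (B,Q)}

(A,P): not NE [P2→Q gives 9>2]
(A,Q): NE
(B,P): not NE [P2→Q gives 5>2]
(B,Q): NE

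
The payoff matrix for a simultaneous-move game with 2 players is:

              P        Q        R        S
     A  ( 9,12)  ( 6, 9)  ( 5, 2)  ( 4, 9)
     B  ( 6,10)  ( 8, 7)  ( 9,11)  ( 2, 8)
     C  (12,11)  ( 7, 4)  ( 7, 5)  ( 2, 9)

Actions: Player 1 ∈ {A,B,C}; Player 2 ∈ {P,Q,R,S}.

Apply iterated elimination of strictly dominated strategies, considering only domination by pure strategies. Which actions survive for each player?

P2 drop Q (P beats it: A:12>9 B:10>7 C:11>4)
P2 drop S (P beats it: A:12>9 B:10>8 C:11>9)
P1 drop A (C beats it: P:12>9 R:7>5)
P1→{B,C} P2→{P,R}

Survivors P1:{B,C} P2:{P,R}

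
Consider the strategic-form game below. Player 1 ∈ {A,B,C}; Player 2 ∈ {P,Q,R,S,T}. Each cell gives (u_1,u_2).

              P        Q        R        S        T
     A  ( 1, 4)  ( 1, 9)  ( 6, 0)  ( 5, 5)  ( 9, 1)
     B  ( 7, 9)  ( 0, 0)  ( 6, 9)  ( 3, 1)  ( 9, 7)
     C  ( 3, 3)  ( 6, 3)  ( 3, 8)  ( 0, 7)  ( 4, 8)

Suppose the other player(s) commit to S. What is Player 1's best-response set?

u_1(A vs S) = 5
u_1(B vs S) = 3
u_1(C vs S) = 0
max payoff 5 at {A}

P1 best: {A}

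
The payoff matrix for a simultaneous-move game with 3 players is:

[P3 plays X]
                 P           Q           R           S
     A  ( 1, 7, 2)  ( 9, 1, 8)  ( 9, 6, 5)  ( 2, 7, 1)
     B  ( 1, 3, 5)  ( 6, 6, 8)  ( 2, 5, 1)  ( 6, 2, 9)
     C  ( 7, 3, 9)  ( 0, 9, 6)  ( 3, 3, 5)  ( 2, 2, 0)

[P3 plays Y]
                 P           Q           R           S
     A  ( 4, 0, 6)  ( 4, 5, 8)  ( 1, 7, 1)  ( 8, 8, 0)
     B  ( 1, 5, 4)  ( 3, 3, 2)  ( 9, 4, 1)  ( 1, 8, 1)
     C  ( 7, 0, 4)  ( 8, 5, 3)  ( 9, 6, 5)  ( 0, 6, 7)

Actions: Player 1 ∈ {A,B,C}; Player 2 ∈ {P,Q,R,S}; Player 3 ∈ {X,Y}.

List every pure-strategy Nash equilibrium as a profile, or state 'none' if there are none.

(A,P,X): not NE [P1→C gives 7>1; P3→Y gives 6>2]
(A,P,Y): not NE [P1→C gives 7>4; P2→S gives 8>0]
(A,Q,X): not NE [P2→S gives 7>1]
(A,Q,Y): not NE [P1→C gives 8>4; P2→S gives 8>5]
(A,R,X): not NE [P2→S gives 7>6]
(A,R,Y): not NE [P1→C gives 9>1; P2→S gives 8>7; P3→X gives 5>1]
(A,S,X): not NE [P1→B gives 6>2]
(A,S,Y): not NE [P3→X gives 1>0]
(B,P,X): not NE [P1→C gives 7>1; P2→Q gives 6>3]
(B,P,Y): not NE [P1→C gives 7>1; P2→S gives 8>5; P3→X gives 5>4]
(B,Q,X): not NE [P1→A gives 9>6]
(B,Q,Y): not NE [P1→C gives 8>3; P2→S gives 8>3; P3→X gives 8>2]
(B,R,X): not NE [P1→A gives 9>2; P2→Q gives 6>5]
(B,R,Y): not NE [P2→S gives 8>4]
(B,S,X): not NE [P2→Q gives 6>2]
(B,S,Y): not NE [P1→A gives 8>1; P3→X gives 9>1]
(C,P,X): not NE [P2→Q gives 9>3]
(C,P,Y): not NE [P2→S gives 6>0; P3→X gives 9>4]
(C,Q,X): not NE [P1→A gives 9>0]
(C,Q,Y): not NE [P2→S gives 6>5; P3→X gives 6>3]
(C,R,X): not NE [P1→A gives 9>3; P2→Q gives 9>3]
(C,R,Y): NE
(C,S,X): not NE [P1→B gives 6>2; P2→Q gives 9>2; P3→Y gives 7>0]
(C,S,Y): not NE [P1→A gives 8>0]

PSNE = {(C,R,Y)}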